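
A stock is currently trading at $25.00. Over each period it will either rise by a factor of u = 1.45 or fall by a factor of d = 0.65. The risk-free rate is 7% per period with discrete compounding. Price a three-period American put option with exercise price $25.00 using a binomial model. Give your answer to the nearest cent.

$4.82

Risk-neutral probability p = (1 + 0.07 − 0.65)/(1.45 − 0.65) = 0.4200/0.8000 = 0.5250
Terminal stock prices: S_uuu = 76.22, S_uud = 34.17, S_udd = 15.32, S_ddd = 6.866
Terminal payoffs (K − S): max(-51.22, 0) = 0, max(-9.166, 0) = 0, max(9.684, 0) = 9.684, max(18.13, 0) = 18.13
Node uu (S = 52.56): continuation = 1/1.07·[0.5250·0.0000 + 0.4750·0.0000] = 0.0000; exercise value = 0.0000 ≤ continuation, so V_uu = 0.0000
Node ud (S = 23.56): continuation = 1/1.07·[0.5250·0.0000 + 0.4750·9.6844] = 4.2991; exercise value = 1.4375 ≤ continuation, so V_ud = 4.2991
Node dd (S = 10.56): continuation = 1/1.07·[0.5250·9.6844 + 0.4750·18.1344] = 12.8020; exercise value = 14.4375 > continuation, so V_dd = 14.4375 (exercise)
Node u (S = 36.25): continuation = 1/1.07·[0.5250·0.0000 + 0.4750·4.2991] = 1.9085; exercise value = 0.0000 ≤ continuation, so V_u = 1.9085
Node d (S = 16.25): continuation = 1/1.07·[0.5250·4.2991 + 0.4750·14.4375] = 8.5186; exercise value = 8.7500 > continuation, so V_d = 8.7500 (exercise)
Node 0 (S = 25): continuation = 1/1.07·[0.5250·1.9085 + 0.4750·8.7500] = 4.8208; exercise value = 0.0000 ≤ continuation, so V_0 = 4.8208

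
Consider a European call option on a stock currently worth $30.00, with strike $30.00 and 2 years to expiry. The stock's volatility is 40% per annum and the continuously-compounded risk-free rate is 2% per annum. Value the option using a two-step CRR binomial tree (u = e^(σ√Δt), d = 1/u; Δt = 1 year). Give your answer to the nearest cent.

CRR parameters: u = e^(σ√Δt) = e^(0.4·√1) = 1.4918, d = 1/u = 0.6703
Per-period rate: rΔt = 0.02·1 = 0.02, so R = e^0.02 = 1.0202
Risk-neutral probability p = (e^0.02 − 0.6703)/(1.4918 − 0.6703) = 0.3499/0.8215 = 0.4259
Terminal stock prices: S_uu = 66.77, S_ud = 30, S_dd = 13.48
Terminal payoffs (S − K): max(36.77, 0) = 36.77, max(0, 0) = 0, max(-16.52, 0) = 0
Node u (S = 44.75): V_u = e^(−0.02)·[0.4259·36.7662 + 0.5741·0.0000] = 15.3488
Node d (S = 20.11): V_d = e^(−0.02)·[0.4259·0.0000 + 0.5741·0.0000] = 0.0000
Node 0 (S = 30): V_0 = e^(−0.02)·[0.4259·15.3488 + 0.5741·0.0000] = 6.4076

$6.41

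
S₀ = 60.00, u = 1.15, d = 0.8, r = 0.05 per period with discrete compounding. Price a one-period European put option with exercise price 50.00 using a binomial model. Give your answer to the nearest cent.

0.54

Risk-neutral probability p = (1 + 0.05 − 0.8)/(1.15 − 0.8) = 0.2500/0.3500 = 0.7143
Terminal stock prices: S_u = 69, S_d = 48
Terminal payoffs (K − S): max(-19, 0) = 0, max(2, 0) = 2
Node 0 (S = 60): V_0 = 1/1.05·[0.7143·0.0000 + 0.2857·2.0000] = 0.5442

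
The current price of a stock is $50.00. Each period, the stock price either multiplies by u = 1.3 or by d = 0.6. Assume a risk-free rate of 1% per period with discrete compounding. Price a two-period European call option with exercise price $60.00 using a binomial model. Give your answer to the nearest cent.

Risk-neutral probability p = (1 + 0.01 − 0.6)/(1.3 − 0.6) = 0.4100/0.7000 = 0.5857
Terminal stock prices: S_uu = 84.5, S_ud = 39, S_dd = 18
Terminal payoffs (S − K): max(24.5, 0) = 24.5, max(-21, 0) = 0, max(-42, 0) = 0
Node u (S = 65): V_u = 1/1.01·[0.5857·24.5000 + 0.4143·0.0000] = 14.2079
Node d (S = 30): V_d = 1/1.01·[0.5857·0.0000 + 0.4143·0.0000] = 0.0000
Node 0 (S = 50): V_0 = 1/1.01·[0.5857·14.2079 + 0.4143·0.0000] = 8.2394

$8.24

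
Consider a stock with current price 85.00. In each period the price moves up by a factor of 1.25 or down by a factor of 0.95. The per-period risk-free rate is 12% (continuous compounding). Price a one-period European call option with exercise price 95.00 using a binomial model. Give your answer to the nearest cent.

5.90

Risk-neutral probability p = (e^0.12 − 0.95)/(1.25 − 0.95) = 0.1775/0.3000 = 0.5917
Terminal stock prices: S_u = 106.2, S_d = 80.75
Terminal payoffs (S − K): max(11.25, 0) = 11.25, max(-14.25, 0) = 0
Node 0 (S = 85): V_0 = e^(−0.12)·[0.5917·11.2500 + 0.4083·0.0000] = 5.9035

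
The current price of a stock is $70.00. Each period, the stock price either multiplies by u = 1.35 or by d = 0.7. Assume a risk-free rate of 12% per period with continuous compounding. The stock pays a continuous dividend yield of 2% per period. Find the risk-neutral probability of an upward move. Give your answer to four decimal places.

p = 0.6233

Per-period risk-free factor R = e^0.12 = 1.1275; dividend-adjusted growth = e^(0.12−0.02) = 1.1052.
Risk-neutral probability p = (1.1052 − 0.7)/(1.35 − 0.7) = 0.4052/0.6500 = 0.6233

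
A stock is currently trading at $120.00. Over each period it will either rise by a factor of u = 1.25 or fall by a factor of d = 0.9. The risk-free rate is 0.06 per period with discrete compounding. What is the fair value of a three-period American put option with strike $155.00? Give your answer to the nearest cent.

Risk-neutral probability p = (1 + 0.06 − 0.9)/(1.25 − 0.9) = 0.1600/0.3500 = 0.4571
Terminal stock prices: S_uuu = 234.4, S_uud = 168.8, S_udd = 121.5, S_ddd = 87.48
Terminal payoffs (K − S): max(-79.38, 0) = 0, max(-13.75, 0) = 0, max(33.5, 0) = 33.5, max(67.52, 0) = 67.52
Node uu (S = 187.5): continuation = 1/1.06·[0.4571·0.0000 + 0.5429·0.0000] = 0.0000; exercise value = 0.0000 ≤ continuation, so V_uu = 0.0000
Node ud (S = 135): continuation = 1/1.06·[0.4571·0.0000 + 0.5429·33.5000] = 17.1563; exercise value = 20.0000 > continuation, so V_ud = 20.0000 (exercise)
Node dd (S = 97.2): continuation = 1/1.06·[0.4571·33.5000 + 0.5429·67.5200] = 49.0264; exercise value = 57.8000 > continuation, so V_dd = 57.8000 (exercise)
Node u (S = 150): continuation = 1/1.06·[0.4571·0.0000 + 0.5429·20.0000] = 10.2426; exercise value = 5.0000 ≤ continuation, so V_u = 10.2426
Node d (S = 108): continuation = 1/1.06·[0.4571·20.0000 + 0.5429·57.8000] = 38.2264; exercise value = 47.0000 > continuation, so V_d = 47.0000 (exercise)
Node 0 (S = 120): continuation = 1/1.06·[0.4571·10.2426 + 0.5429·47.0000] = 28.4874; exercise value = 35.0000 > continuation, so V_0 = 35.0000 (exercise)

$35.00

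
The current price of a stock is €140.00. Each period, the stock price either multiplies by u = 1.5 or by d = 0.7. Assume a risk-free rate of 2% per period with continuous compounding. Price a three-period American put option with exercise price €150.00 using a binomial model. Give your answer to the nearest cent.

Risk-neutral probability p = (e^0.02 − 0.7)/(1.5 − 0.7) = 0.3202/0.8000 = 0.4003
Terminal stock prices: S_uuu = 472.5, S_uud = 220.5, S_udd = 102.9, S_ddd = 48.02
Terminal payoffs (K − S): max(-322.5, 0) = 0, max(-70.5, 0) = 0, max(47.1, 0) = 47.1, max(102, 0) = 102
Node uu (S = 315): continuation = e^(−0.02)·[0.4003·0.0000 + 0.5997·0.0000] = 0.0000; exercise value = 0.0000 ≤ continuation, so V_uu = 0.0000
Node ud (S = 147): continuation = e^(−0.02)·[0.4003·0.0000 + 0.5997·47.1000] = 27.6888; exercise value = 3.0000 ≤ continuation, so V_ud = 27.6888
Node dd (S = 68.6): continuation = e^(−0.02)·[0.4003·47.1000 + 0.5997·101.9800] = 78.4298; exercise value = 81.4000 > continuation, so V_dd = 81.4000 (exercise)
Node u (S = 210): continuation = e^(−0.02)·[0.4003·0.0000 + 0.5997·27.6888] = 16.2775; exercise value = 0.0000 ≤ continuation, so V_u = 16.2775
Node d (S = 98): continuation = e^(−0.02)·[0.4003·27.6888 + 0.5997·81.4000] = 58.7159; exercise value = 52.0000 ≤ continuation, so V_d = 58.7159
Node 0 (S = 140): continuation = e^(−0.02)·[0.4003·16.2775 + 0.5997·58.7159] = 40.9035; exercise value = 10.0000 ≤ continuation, so V_0 = 40.9035

€40.90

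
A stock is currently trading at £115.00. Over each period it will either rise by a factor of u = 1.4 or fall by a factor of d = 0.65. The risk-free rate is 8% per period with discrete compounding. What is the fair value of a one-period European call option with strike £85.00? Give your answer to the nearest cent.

£40.35

Risk-neutral probability p = (1 + 0.08 − 0.65)/(1.4 − 0.65) = 0.4300/0.7500 = 0.5733
Terminal stock prices: S_u = 161, S_d = 74.75
Terminal payoffs (S − K): max(76, 0) = 76, max(-10.25, 0) = 0
Node 0 (S = 115): V_0 = 1/1.08·[0.5733·76.0000 + 0.4267·0.0000] = 40.3457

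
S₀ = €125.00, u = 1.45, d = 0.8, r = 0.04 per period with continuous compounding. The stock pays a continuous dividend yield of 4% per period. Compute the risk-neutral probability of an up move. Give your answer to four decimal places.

Per-period risk-free factor R = e^0.04 = 1.0408; dividend-adjusted growth = e^(0.04−0.04) = 1.0000.
Risk-neutral probability p = (1.0000 − 0.8)/(1.45 − 0.8) = 0.2000/0.6500 = 0.3077

p = 0.3077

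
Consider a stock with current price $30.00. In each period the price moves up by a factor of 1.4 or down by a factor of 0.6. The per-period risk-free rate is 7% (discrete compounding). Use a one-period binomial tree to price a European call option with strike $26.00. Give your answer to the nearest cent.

Risk-neutral probability p = (1 + 0.07 − 0.6)/(1.4 − 0.6) = 0.4700/0.8000 = 0.5875
Terminal stock prices: S_u = 42, S_d = 18
Terminal payoffs (S − K): max(16, 0) = 16, max(-8, 0) = 0
Node 0 (S = 30): V_0 = 1/1.07·[0.5875·16.0000 + 0.4125·0.0000] = 8.7850

$8.79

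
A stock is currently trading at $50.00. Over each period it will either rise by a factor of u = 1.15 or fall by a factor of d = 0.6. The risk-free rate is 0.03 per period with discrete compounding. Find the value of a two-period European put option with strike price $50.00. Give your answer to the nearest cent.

$6.42

Risk-neutral probability p = (1 + 0.03 − 0.6)/(1.15 − 0.6) = 0.4300/0.5500 = 0.7818
Terminal stock prices: S_uu = 66.12, S_ud = 34.5, S_dd = 18
Terminal payoffs (K − S): max(-16.12, 0) = 0, max(15.5, 0) = 15.5, max(32, 0) = 32
Node u (S = 57.5): V_u = 1/1.03·[0.7818·0.0000 + 0.2182·15.5000] = 3.2833
Node d (S = 30): V_d = 1/1.03·[0.7818·15.5000 + 0.2182·32.0000] = 18.5437
Node 0 (S = 50): V_0 = 1/1.03·[0.7818·3.2833 + 0.2182·18.5437] = 6.4202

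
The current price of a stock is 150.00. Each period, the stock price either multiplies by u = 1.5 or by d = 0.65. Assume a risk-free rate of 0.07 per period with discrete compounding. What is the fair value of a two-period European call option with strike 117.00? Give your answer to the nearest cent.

Risk-neutral probability p = (1 + 0.07 − 0.65)/(1.5 − 0.65) = 0.4200/0.8500 = 0.4941
Terminal stock prices: S_uu = 337.5, S_ud = 146.2, S_dd = 63.38
Terminal payoffs (S − K): max(220.5, 0) = 220.5, max(29.25, 0) = 29.25, max(-53.62, 0) = 0
Node u (S = 225): V_u = 1/1.07·[0.4941·220.5000 + 0.5059·29.2500] = 115.6542
Node d (S = 97.5): V_d = 1/1.07·[0.4941·29.2500 + 0.5059·0.0000] = 13.5074
Node 0 (S = 150): V_0 = 1/1.07·[0.4941·115.6542 + 0.5059·13.5074] = 59.7943

59.79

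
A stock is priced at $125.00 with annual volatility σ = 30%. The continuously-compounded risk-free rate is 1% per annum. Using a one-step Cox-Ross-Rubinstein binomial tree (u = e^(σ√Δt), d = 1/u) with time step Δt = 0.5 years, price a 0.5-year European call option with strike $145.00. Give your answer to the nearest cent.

CRR parameters: u = e^(σ√Δt) = e^(0.3·√0.5) = 1.2363, d = 1/u = 0.8089
Per-period rate: rΔt = 0.01·0.5 = 0.005, so R = e^0.005 = 1.0050
Risk-neutral probability p = (e^0.005 − 0.8089)/(1.2363 − 0.8089) = 0.1962/0.4275 = 0.4589
Terminal stock prices: S_u = 154.5, S_d = 101.1
Terminal payoffs (S − K): max(9.539, 0) = 9.539, max(-43.89, 0) = 0
Node 0 (S = 125): V_0 = e^(−0.005)·[0.4589·9.5389 + 0.5411·0.0000] = 4.3555

$4.36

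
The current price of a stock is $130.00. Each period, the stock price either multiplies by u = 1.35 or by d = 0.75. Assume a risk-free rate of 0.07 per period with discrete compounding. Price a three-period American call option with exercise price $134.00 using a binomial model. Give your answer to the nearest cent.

$37.22

Risk-neutral probability p = (1 + 0.07 − 0.75)/(1.35 − 0.75) = 0.3200/0.6000 = 0.5333
Terminal stock prices: S_uuu = 319.8, S_uud = 177.7, S_udd = 98.72, S_ddd = 54.84
Terminal payoffs (S − K): max(185.8, 0) = 185.8, max(43.69, 0) = 43.69, max(-35.28, 0) = 0, max(-79.16, 0) = 0
Node uu (S = 236.9): continuation = 1/1.07·[0.5333·185.8488 + 0.4667·43.6938] = 111.6914; exercise value = 102.9250 ≤ continuation, so V_uu = 111.6914
Node ud (S = 131.6): continuation = 1/1.07·[0.5333·43.6938 + 0.4667·0.0000] = 21.7788; exercise value = 0.0000 ≤ continuation, so V_ud = 21.7788
Node dd (S = 73.12): continuation = 1/1.07·[0.5333·0.0000 + 0.4667·0.0000] = 0.0000; exercise value = 0.0000 ≤ continuation, so V_dd = 0.0000
Node u (S = 175.5): continuation = 1/1.07·[0.5333·111.6914 + 0.4667·21.7788] = 65.1703; exercise value = 41.5000 ≤ continuation, so V_u = 65.1703
Node d (S = 97.5): continuation = 1/1.07·[0.5333·21.7788 + 0.4667·0.0000] = 10.8555; exercise value = 0.0000 ≤ continuation, so V_d = 10.8555
Node 0 (S = 130): continuation = 1/1.07·[0.5333·65.1703 + 0.4667·10.8555] = 37.2181; exercise value = 0.0000 ≤ continuation, so V_0 = 37.2181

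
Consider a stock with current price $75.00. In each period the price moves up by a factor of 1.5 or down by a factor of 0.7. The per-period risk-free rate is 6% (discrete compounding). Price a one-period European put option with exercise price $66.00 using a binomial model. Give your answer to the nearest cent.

$7.00

Risk-neutral probability p = (1 + 0.06 − 0.7)/(1.5 − 0.7) = 0.3600/0.8000 = 0.4500
Terminal stock prices: S_u = 112.5, S_d = 52.5
Terminal payoffs (K − S): max(-46.5, 0) = 0, max(13.5, 0) = 13.5
Node 0 (S = 75): V_0 = 1/1.06·[0.4500·0.0000 + 0.5500·13.5000] = 7.0047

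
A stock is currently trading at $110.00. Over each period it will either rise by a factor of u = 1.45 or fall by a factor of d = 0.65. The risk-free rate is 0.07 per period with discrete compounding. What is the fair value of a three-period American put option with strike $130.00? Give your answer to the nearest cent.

Risk-neutral probability p = (1 + 0.07 − 0.65)/(1.45 − 0.65) = 0.4200/0.8000 = 0.5250
Terminal stock prices: S_uuu = 335.3, S_uud = 150.3, S_udd = 67.39, S_ddd = 30.21
Terminal payoffs (K − S): max(-205.3, 0) = 0, max(-20.33, 0) = 0, max(62.61, 0) = 62.61, max(99.79, 0) = 99.79
Node uu (S = 231.3): continuation = 1/1.07·[0.5250·0.0000 + 0.4750·0.0000] = 0.0000; exercise value = 0.0000 ≤ continuation, so V_uu = 0.0000
Node ud (S = 103.7): continuation = 1/1.07·[0.5250·0.0000 + 0.4750·62.6112] = 27.7947; exercise value = 26.3250 ≤ continuation, so V_ud = 27.7947
Node dd (S = 46.48): continuation = 1/1.07·[0.5250·62.6112 + 0.4750·99.7912] = 75.0203; exercise value = 83.5250 > continuation, so V_dd = 83.5250 (exercise)
Node u (S = 159.5): continuation = 1/1.07·[0.5250·0.0000 + 0.4750·27.7947] = 12.3388; exercise value = 0.0000 ≤ continuation, so V_u = 12.3388
Node d (S = 71.5): continuation = 1/1.07·[0.5250·27.7947 + 0.4750·83.5250] = 50.7164; exercise value = 58.5000 > continuation, so V_d = 58.5000 (exercise)
Node 0 (S = 110): continuation = 1/1.07·[0.5250·12.3388 + 0.4750·58.5000] = 32.0237; exercise value = 20.0000 ≤ continuation, so V_0 = 32.0237

$32.02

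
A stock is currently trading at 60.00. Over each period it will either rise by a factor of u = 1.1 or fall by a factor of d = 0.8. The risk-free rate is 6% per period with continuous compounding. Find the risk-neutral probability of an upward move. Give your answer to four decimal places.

p = 0.8728

Risk-neutral probability p = (e^0.06 − 0.8)/(1.1 − 0.8) = 0.2618/0.3000 = 0.8728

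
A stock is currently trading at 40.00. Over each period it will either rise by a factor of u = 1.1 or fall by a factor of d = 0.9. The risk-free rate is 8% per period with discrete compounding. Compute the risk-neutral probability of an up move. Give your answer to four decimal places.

p = 0.9000

Risk-neutral probability p = (1 + 0.08 − 0.9)/(1.1 − 0.9) = 0.1800/0.2000 = 0.9000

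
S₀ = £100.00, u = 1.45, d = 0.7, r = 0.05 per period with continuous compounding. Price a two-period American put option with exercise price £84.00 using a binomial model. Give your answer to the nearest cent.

£8.95

Risk-neutral probability p = (e^0.05 − 0.7)/(1.45 − 0.7) = 0.3513/0.7500 = 0.4684
Terminal stock prices: S_uu = 210.2, S_ud = 101.5, S_dd = 49
Terminal payoffs (K − S): max(-126.2, 0) = 0, max(-17.5, 0) = 0, max(35, 0) = 35
Node u (S = 145): continuation = e^(−0.05)·[0.4684·0.0000 + 0.5316·0.0000] = 0.0000; exercise value = 0.0000 ≤ continuation, so V_u = 0.0000
Node d (S = 70): continuation = e^(−0.05)·[0.4684·0.0000 + 0.5316·35.0000] = 17.6999; exercise value = 14.0000 ≤ continuation, so V_d = 17.6999
Node 0 (S = 100): continuation = e^(−0.05)·[0.4684·0.0000 + 0.5316·17.6999] = 8.9510; exercise value = 0.0000 ≤ continuation, so V_0 = 8.9510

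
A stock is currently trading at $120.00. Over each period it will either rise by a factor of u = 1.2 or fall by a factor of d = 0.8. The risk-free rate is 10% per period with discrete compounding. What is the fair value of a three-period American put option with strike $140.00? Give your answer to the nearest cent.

$20.00

Risk-neutral probability p = (1 + 0.1 − 0.8)/(1.2 − 0.8) = 0.3000/0.4000 = 0.7500
Terminal stock prices: S_uuu = 207.4, S_uud = 138.2, S_udd = 92.16, S_ddd = 61.44
Terminal payoffs (K − S): max(-67.36, 0) = 0, max(1.76, 0) = 1.76, max(47.84, 0) = 47.84, max(78.56, 0) = 78.56
Node uu (S = 172.8): continuation = 1/1.1·[0.7500·0.0000 + 0.2500·1.7600] = 0.4000; exercise value = 0.0000 ≤ continuation, so V_uu = 0.4000
Node ud (S = 115.2): continuation = 1/1.1·[0.7500·1.7600 + 0.2500·47.8400] = 12.0727; exercise value = 24.8000 > continuation, so V_ud = 24.8000 (exercise)
Node dd (S = 76.8): continuation = 1/1.1·[0.7500·47.8400 + 0.2500·78.5600] = 50.4727; exercise value = 63.2000 > continuation, so V_dd = 63.2000 (exercise)
Node u (S = 144): continuation = 1/1.1·[0.7500·0.4000 + 0.2500·24.8000] = 5.9091; exercise value = 0.0000 ≤ continuation, so V_u = 5.9091
Node d (S = 96): continuation = 1/1.1·[0.7500·24.8000 + 0.2500·63.2000] = 31.2727; exercise value = 44.0000 > continuation, so V_d = 44.0000 (exercise)
Node 0 (S = 120): continuation = 1/1.1·[0.7500·5.9091 + 0.2500·44.0000] = 14.0289; exercise value = 20.0000 > continuation, so V_0 = 20.0000 (exercise)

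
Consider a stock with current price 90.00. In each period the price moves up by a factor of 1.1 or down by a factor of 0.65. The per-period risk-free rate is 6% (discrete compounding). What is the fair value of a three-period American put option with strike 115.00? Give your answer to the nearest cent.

Risk-neutral probability p = (1 + 0.06 − 0.65)/(1.1 − 0.65) = 0.4100/0.4500 = 0.9111
Terminal stock prices: S_uuu = 119.8, S_uud = 70.79, S_udd = 41.83, S_ddd = 24.72
Terminal payoffs (K − S): max(-4.79, 0) = 0, max(44.21, 0) = 44.21, max(73.17, 0) = 73.17, max(90.28, 0) = 90.28
Node uu (S = 108.9): continuation = 1/1.06·[0.9111·0.0000 + 0.0889·44.2150] = 3.7078; exercise value = 6.1000 > continuation, so V_uu = 6.1000 (exercise)
Node ud (S = 64.35): continuation = 1/1.06·[0.9111·44.2150 + 0.0889·73.1725] = 44.1406; exercise value = 50.6500 > continuation, so V_ud = 50.6500 (exercise)
Node dd (S = 38.03): continuation = 1/1.06·[0.9111·73.1725 + 0.0889·90.2837] = 70.4656; exercise value = 76.9750 > continuation, so V_dd = 76.9750 (exercise)
Node u (S = 99): continuation = 1/1.06·[0.9111·6.1000 + 0.0889·50.6500] = 9.4906; exercise value = 16.0000 > continuation, so V_u = 16.0000 (exercise)
Node d (S = 58.5): continuation = 1/1.06·[0.9111·50.6500 + 0.0889·76.9750] = 49.9906; exercise value = 56.5000 > continuation, so V_d = 56.5000 (exercise)
Node 0 (S = 90): continuation = 1/1.06·[0.9111·16.0000 + 0.0889·56.5000] = 18.4906; exercise value = 25.0000 > continuation, so V_0 = 25.0000 (exercise)

25.00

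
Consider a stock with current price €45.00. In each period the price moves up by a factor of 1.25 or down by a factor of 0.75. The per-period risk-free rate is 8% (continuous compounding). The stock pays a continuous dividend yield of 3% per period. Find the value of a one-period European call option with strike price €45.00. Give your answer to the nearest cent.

€6.26

Per-period risk-free factor R = e^0.08 = 1.0833; dividend-adjusted growth = e^(0.08−0.03) = 1.0513.
Risk-neutral probability p = (1.0513 − 0.75)/(1.25 − 0.75) = 0.3013/0.5000 = 0.6025
Terminal stock prices: S_u = 56.25, S_d = 33.75
Terminal payoffs (S − K): max(11.25, 0) = 11.25, max(-11.25, 0) = 0
Node 0 (S = 45): V_0 = e^(−0.08)·[0.6025·11.2500 + 0.3975·0.0000] = 6.2574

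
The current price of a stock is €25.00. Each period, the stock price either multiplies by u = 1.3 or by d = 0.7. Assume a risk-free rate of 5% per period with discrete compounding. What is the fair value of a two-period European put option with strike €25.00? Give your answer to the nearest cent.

€3.00

Risk-neutral probability p = (1 + 0.05 − 0.7)/(1.3 − 0.7) = 0.3500/0.6000 = 0.5833
Terminal stock prices: S_uu = 42.25, S_ud = 22.75, S_dd = 12.25
Terminal payoffs (K − S): max(-17.25, 0) = 0, max(2.25, 0) = 2.25, max(12.75, 0) = 12.75
Node u (S = 32.5): V_u = 1/1.05·[0.5833·0.0000 + 0.4167·2.2500] = 0.8929
Node d (S = 17.5): V_d = 1/1.05·[0.5833·2.2500 + 0.4167·12.7500] = 6.3095
Node 0 (S = 25): V_0 = 1/1.05·[0.5833·0.8929 + 0.4167·6.3095] = 2.9998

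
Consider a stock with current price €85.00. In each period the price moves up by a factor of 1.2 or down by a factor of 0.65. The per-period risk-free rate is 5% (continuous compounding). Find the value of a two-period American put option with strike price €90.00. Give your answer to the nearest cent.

€13.17

Risk-neutral probability p = (e^0.05 − 0.65)/(1.2 − 0.65) = 0.4013/0.5500 = 0.7296
Terminal stock prices: S_uu = 122.4, S_ud = 66.3, S_dd = 35.91
Terminal payoffs (K − S): max(-32.4, 0) = 0, max(23.7, 0) = 23.7, max(54.09, 0) = 54.09
Node u (S = 102): continuation = e^(−0.05)·[0.7296·0.0000 + 0.2704·23.7000] = 6.0963; exercise value = 0.0000 ≤ continuation, so V_u = 6.0963
Node d (S = 55.25): continuation = e^(−0.05)·[0.7296·23.7000 + 0.2704·54.0875] = 30.3606; exercise value = 34.7500 > continuation, so V_d = 34.7500 (exercise)
Node 0 (S = 85): continuation = e^(−0.05)·[0.7296·6.0963 + 0.2704·34.7500] = 13.1695; exercise value = 5.0000 ≤ continuation, so V_0 = 13.1695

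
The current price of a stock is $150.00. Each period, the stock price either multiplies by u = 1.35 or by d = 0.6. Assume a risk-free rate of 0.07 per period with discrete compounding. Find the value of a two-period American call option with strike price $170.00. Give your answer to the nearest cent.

$35.46

Risk-neutral probability p = (1 + 0.07 − 0.6)/(1.35 − 0.6) = 0.4700/0.7500 = 0.6267
Terminal stock prices: S_uu = 273.4, S_ud = 121.5, S_dd = 54
Terminal payoffs (S − K): max(103.4, 0) = 103.4, max(-48.5, 0) = 0, max(-116, 0) = 0
Node u (S = 202.5): continuation = 1/1.07·[0.6267·103.3750 + 0.3733·0.0000] = 60.5436; exercise value = 32.5000 ≤ continuation, so V_u = 60.5436
Node d (S = 90): continuation = 1/1.07·[0.6267·0.0000 + 0.3733·0.0000] = 0.0000; exercise value = 0.0000 ≤ continuation, so V_d = 0.0000
Node 0 (S = 150): continuation = 1/1.07·[0.6267·60.5436 + 0.3733·0.0000] = 35.4586; exercise value = 0.0000 ≤ continuation, so V_0 = 35.4586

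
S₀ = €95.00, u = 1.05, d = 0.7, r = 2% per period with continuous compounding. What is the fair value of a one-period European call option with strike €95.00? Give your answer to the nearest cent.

Risk-neutral probability p = (e^0.02 − 0.7)/(1.05 − 0.7) = 0.3202/0.3500 = 0.9149
Terminal stock prices: S_u = 99.75, S_d = 66.5
Terminal payoffs (S − K): max(4.75, 0) = 4.75, max(-28.5, 0) = 0
Node 0 (S = 95): V_0 = e^(−0.02)·[0.9149·4.7500 + 0.0851·0.0000] = 4.2595

€4.26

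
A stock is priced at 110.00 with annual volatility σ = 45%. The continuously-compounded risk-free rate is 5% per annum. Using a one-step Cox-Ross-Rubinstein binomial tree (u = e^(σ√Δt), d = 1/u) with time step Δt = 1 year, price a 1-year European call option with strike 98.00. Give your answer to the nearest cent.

31.50

CRR parameters: u = e^(σ√Δt) = e^(0.45·√1) = 1.5683, d = 1/u = 0.6376
Per-period rate: rΔt = 0.05·1 = 0.05, so R = e^0.05 = 1.0513
Risk-neutral probability p = (e^0.05 − 0.6376)/(1.5683 − 0.6376) = 0.4136/0.9307 = 0.4445
Terminal stock prices: S_u = 172.5, S_d = 70.14
Terminal payoffs (S − K): max(74.51, 0) = 74.51, max(-27.86, 0) = 0
Node 0 (S = 110): V_0 = e^(−0.05)·[0.4445·74.5143 + 0.5555·0.0000] = 31.5028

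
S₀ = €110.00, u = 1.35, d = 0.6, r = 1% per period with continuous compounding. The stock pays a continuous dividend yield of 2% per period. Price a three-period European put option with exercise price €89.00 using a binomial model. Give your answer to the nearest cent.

Per-period risk-free factor R = e^0.01 = 1.0101; dividend-adjusted growth = e^(0.01−0.02) = 0.9900.
Risk-neutral probability p = (0.9900 − 0.6)/(1.35 − 0.6) = 0.3900/0.7500 = 0.5201
Terminal stock prices: S_uuu = 270.6, S_uud = 120.3, S_udd = 53.46, S_ddd = 23.76
Terminal payoffs (K − S): max(-181.6, 0) = 0, max(-31.29, 0) = 0, max(35.54, 0) = 35.54, max(65.24, 0) = 65.24
Node uu (S = 200.5): V_uu = e^(−0.01)·[0.5201·0.0000 + 0.4799·0.0000] = 0.0000
Node ud (S = 89.1): V_ud = e^(−0.01)·[0.5201·0.0000 + 0.4799·35.5400] = 16.8871
Node dd (S = 39.6): V_dd = e^(−0.01)·[0.5201·35.5400 + 0.4799·65.2400] = 49.2986
Node u (S = 148.5): V_u = e^(−0.01)·[0.5201·0.0000 + 0.4799·16.8871] = 8.0241
Node d (S = 66): V_d = e^(−0.01)·[0.5201·16.8871 + 0.4799·49.2986] = 32.1197
Node 0 (S = 110): V_0 = e^(−0.01)·[0.5201·8.0241 + 0.4799·32.1197] = 19.3934

€19.39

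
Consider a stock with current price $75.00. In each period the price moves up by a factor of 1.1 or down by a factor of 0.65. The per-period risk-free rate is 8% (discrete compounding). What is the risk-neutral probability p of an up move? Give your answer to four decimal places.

p = 0.9556

Risk-neutral probability p = (1 + 0.08 − 0.65)/(1.1 − 0.65) = 0.4300/0.4500 = 0.9556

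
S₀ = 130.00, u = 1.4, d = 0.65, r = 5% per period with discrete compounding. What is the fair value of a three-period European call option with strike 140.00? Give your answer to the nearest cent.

37.21

Risk-neutral probability p = (1 + 0.05 − 0.65)/(1.4 − 0.65) = 0.4000/0.7500 = 0.5333
Terminal stock prices: S_uuu = 356.7, S_uud = 165.6, S_udd = 76.9, S_ddd = 35.7
Terminal payoffs (S − K): max(216.7, 0) = 216.7, max(25.62, 0) = 25.62, max(-63.1, 0) = 0, max(-104.3, 0) = 0
Node uu (S = 254.8): V_uu = 1/1.05·[0.5333·216.7200 + 0.4667·25.6200] = 121.4667
Node ud (S = 118.3): V_ud = 1/1.05·[0.5333·25.6200 + 0.4667·0.0000] = 13.0133
Node dd (S = 54.93): V_dd = 1/1.05·[0.5333·0.0000 + 0.4667·0.0000] = 0.0000
Node u (S = 182): V_u = 1/1.05·[0.5333·121.4667 + 0.4667·13.0133] = 67.4811
Node d (S = 84.5): V_d = 1/1.05·[0.5333·13.0133 + 0.4667·0.0000] = 6.6099
Node 0 (S = 130): V_0 = 1/1.05·[0.5333·67.4811 + 0.4667·6.6099] = 37.2138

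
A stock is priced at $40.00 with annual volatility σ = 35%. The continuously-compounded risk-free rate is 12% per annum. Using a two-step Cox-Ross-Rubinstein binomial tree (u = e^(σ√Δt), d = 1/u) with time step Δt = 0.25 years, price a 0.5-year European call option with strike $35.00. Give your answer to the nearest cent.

$8.38

CRR parameters: u = e^(σ√Δt) = e^(0.35·√0.25) = 1.1912, d = 1/u = 0.8395
Per-period rate: rΔt = 0.12·0.25 = 0.03, so R = e^0.03 = 1.0305
Risk-neutral probability p = (e^0.03 − 0.8395)/(1.1912 − 0.8395) = 0.1910/0.3518 = 0.5429
Terminal stock prices: S_uu = 56.76, S_ud = 40, S_dd = 28.19
Terminal payoffs (S − K): max(21.76, 0) = 21.76, max(5, 0) = 5, max(-6.812, 0) = 0
Node u (S = 47.65): V_u = e^(−0.03)·[0.5429·21.7627 + 0.4571·5.0000] = 13.6843
Node d (S = 33.58): V_d = e^(−0.03)·[0.5429·5.0000 + 0.4571·0.0000] = 2.6344
Node 0 (S = 40): V_0 = e^(−0.03)·[0.5429·13.6843 + 0.4571·2.6344] = 8.3786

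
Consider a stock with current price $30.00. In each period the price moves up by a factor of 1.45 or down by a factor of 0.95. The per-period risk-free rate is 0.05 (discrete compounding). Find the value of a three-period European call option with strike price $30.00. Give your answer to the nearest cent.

$5.98

Risk-neutral probability p = (1 + 0.05 − 0.95)/(1.45 − 0.95) = 0.1000/0.5000 = 0.2000
Terminal stock prices: S_uuu = 91.46, S_uud = 59.92, S_udd = 39.26, S_ddd = 25.72
Terminal payoffs (S − K): max(61.46, 0) = 61.46, max(29.92, 0) = 29.92, max(9.259, 0) = 9.259, max(-4.279, 0) = 0
Node uu (S = 63.08): V_uu = 1/1.05·[0.2000·61.4587 + 0.8000·29.9213] = 34.5036
Node ud (S = 41.32): V_ud = 1/1.05·[0.2000·29.9213 + 0.8000·9.2587] = 12.7536
Node dd (S = 27.07): V_dd = 1/1.05·[0.2000·9.2587 + 0.8000·0.0000] = 1.7636
Node u (S = 43.5): V_u = 1/1.05·[0.2000·34.5036 + 0.8000·12.7536] = 16.2891
Node d (S = 28.5): V_d = 1/1.05·[0.2000·12.7536 + 0.8000·1.7636] = 3.7729
Node 0 (S = 30): V_0 = 1/1.05·[0.2000·16.2891 + 0.8000·3.7729] = 5.9773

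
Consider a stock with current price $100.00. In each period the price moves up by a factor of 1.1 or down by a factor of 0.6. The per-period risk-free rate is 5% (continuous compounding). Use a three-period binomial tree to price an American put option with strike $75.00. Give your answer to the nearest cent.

$2.27

Risk-neutral probability p = (e^0.05 − 0.6)/(1.1 − 0.6) = 0.4513/0.5000 = 0.9025
Terminal stock prices: S_uuu = 133.1, S_uud = 72.6, S_udd = 39.6, S_ddd = 21.6
Terminal payoffs (K − S): max(-58.1, 0) = 0, max(2.4, 0) = 2.4, max(35.4, 0) = 35.4, max(53.4, 0) = 53.4
Node uu (S = 121): continuation = e^(−0.05)·[0.9025·0.0000 + 0.0975·2.4000] = 0.2225; exercise value = 0.0000 ≤ continuation, so V_uu = 0.2225
Node ud (S = 66): continuation = e^(−0.05)·[0.9025·2.4000 + 0.0975·35.4000] = 5.3422; exercise value = 9.0000 > continuation, so V_ud = 9.0000 (exercise)
Node dd (S = 36): continuation = e^(−0.05)·[0.9025·35.4000 + 0.0975·53.4000] = 35.3422; exercise value = 39.0000 > continuation, so V_dd = 39.0000 (exercise)
Node u (S = 110): continuation = e^(−0.05)·[0.9025·0.2225 + 0.0975·9.0000] = 1.0254; exercise value = 0.0000 ≤ continuation, so V_u = 1.0254
Node d (S = 60): continuation = e^(−0.05)·[0.9025·9.0000 + 0.0975·39.0000] = 11.3422; exercise value = 15.0000 > continuation, so V_d = 15.0000 (exercise)
Node 0 (S = 100): continuation = e^(−0.05)·[0.9025·1.0254 + 0.0975·15.0000] = 2.2709; exercise value = 0.0000 ≤ continuation, so V_0 = 2.2709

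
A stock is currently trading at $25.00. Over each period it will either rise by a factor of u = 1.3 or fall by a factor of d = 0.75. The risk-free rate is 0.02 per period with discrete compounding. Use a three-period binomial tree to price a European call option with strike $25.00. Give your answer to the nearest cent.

Risk-neutral probability p = (1 + 0.02 − 0.75)/(1.3 − 0.75) = 0.2700/0.5500 = 0.4909
Terminal stock prices: S_uuu = 54.93, S_uud = 31.69, S_udd = 18.28, S_ddd = 10.55
Terminal payoffs (S − K): max(29.93, 0) = 29.93, max(6.688, 0) = 6.688, max(-6.719, 0) = 0, max(-14.45, 0) = 0
Node uu (S = 42.25): V_uu = 1/1.02·[0.4909·29.9250 + 0.5091·6.6875] = 17.7402
Node ud (S = 24.38): V_ud = 1/1.02·[0.4909·6.6875 + 0.5091·0.0000] = 3.2186
Node dd (S = 14.06): V_dd = 1/1.02·[0.4909·0.0000 + 0.5091·0.0000] = 0.0000
Node u (S = 32.5): V_u = 1/1.02·[0.4909·17.7402 + 0.5091·3.2186] = 10.1445
Node d (S = 18.75): V_d = 1/1.02·[0.4909·3.2186 + 0.5091·0.0000] = 1.5491
Node 0 (S = 25): V_0 = 1/1.02·[0.4909·10.1445 + 0.5091·1.5491] = 5.6555

$5.66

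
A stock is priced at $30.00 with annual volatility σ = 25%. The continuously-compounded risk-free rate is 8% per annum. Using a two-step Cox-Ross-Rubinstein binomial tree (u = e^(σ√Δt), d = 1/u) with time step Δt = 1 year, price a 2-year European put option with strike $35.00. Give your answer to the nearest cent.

CRR parameters: u = e^(σ√Δt) = e^(0.25·√1) = 1.2840, d = 1/u = 0.7788
Per-period rate: rΔt = 0.08·1 = 0.08, so R = e^0.08 = 1.0833
Risk-neutral probability p = (e^0.08 − 0.7788)/(1.2840 − 0.7788) = 0.3045/0.5052 = 0.6027
Terminal stock prices: S_uu = 49.46, S_ud = 30, S_dd = 18.2
Terminal payoffs (K − S): max(-14.46, 0) = 0, max(5, 0) = 5, max(16.8, 0) = 16.8
Node u (S = 38.52): V_u = e^(−0.08)·[0.6027·0.0000 + 0.3973·5.0000] = 1.8339
Node d (S = 23.36): V_d = e^(−0.08)·[0.6027·5.0000 + 0.3973·16.8041] = 8.9450
Node 0 (S = 30): V_0 = e^(−0.08)·[0.6027·1.8339 + 0.3973·8.9450] = 4.3011

$4.30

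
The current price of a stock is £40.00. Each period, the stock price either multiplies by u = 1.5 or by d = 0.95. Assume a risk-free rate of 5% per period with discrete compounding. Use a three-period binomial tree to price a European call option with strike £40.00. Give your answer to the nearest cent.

£8.15

Risk-neutral probability p = (1 + 0.05 − 0.95)/(1.5 − 0.95) = 0.1000/0.5500 = 0.1818
Terminal stock prices: S_uuu = 135, S_uud = 85.5, S_udd = 54.15, S_ddd = 34.29
Terminal payoffs (S − K): max(95, 0) = 95, max(45.5, 0) = 45.5, max(14.15, 0) = 14.15, max(-5.705, 0) = 0
Node uu (S = 90): V_uu = 1/1.05·[0.1818·95.0000 + 0.8182·45.5000] = 51.9048
Node ud (S = 57): V_ud = 1/1.05·[0.1818·45.5000 + 0.8182·14.1500] = 18.9048
Node dd (S = 36.1): V_dd = 1/1.05·[0.1818·14.1500 + 0.8182·0.0000] = 2.4502
Node u (S = 60): V_u = 1/1.05·[0.1818·51.9048 + 0.8182·18.9048] = 23.7188
Node d (S = 38): V_d = 1/1.05·[0.1818·18.9048 + 0.8182·2.4502] = 5.1828
Node 0 (S = 40): V_0 = 1/1.05·[0.1818·23.7188 + 0.8182·5.1828] = 8.1457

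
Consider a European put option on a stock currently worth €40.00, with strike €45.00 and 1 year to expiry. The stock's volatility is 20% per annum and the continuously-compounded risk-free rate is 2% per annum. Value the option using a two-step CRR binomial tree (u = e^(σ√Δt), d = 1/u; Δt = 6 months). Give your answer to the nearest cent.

CRR parameters: u = e^(σ√Δt) = e^(0.2·√0.5) = 1.1519, d = 1/u = 0.8681
Per-period rate: rΔt = 0.02·0.5 = 0.01, so R = e^0.01 = 1.0101
Risk-neutral probability p = (e^0.01 − 0.8681)/(1.1519 − 0.8681) = 0.1419/0.2838 = 0.5001
Terminal stock prices: S_uu = 53.08, S_ud = 40, S_dd = 30.15
Terminal payoffs (K − S): max(-8.076, 0) = 0, max(5, 0) = 5, max(14.85, 0) = 14.85
Node u (S = 46.08): V_u = e^(−0.01)·[0.5001·0.0000 + 0.4999·5.0000] = 2.4745
Node d (S = 34.72): V_d = e^(−0.01)·[0.5001·5.0000 + 0.4999·14.8545] = 9.8273
Node 0 (S = 40): V_0 = e^(−0.01)·[0.5001·2.4745 + 0.4999·9.8273] = 6.0889

€6.09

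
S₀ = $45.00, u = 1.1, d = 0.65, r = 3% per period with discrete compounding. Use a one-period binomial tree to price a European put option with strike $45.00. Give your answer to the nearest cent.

$2.38

Risk-neutral probability p = (1 + 0.03 − 0.65)/(1.1 − 0.65) = 0.3800/0.4500 = 0.8444
Terminal stock prices: S_u = 49.5, S_d = 29.25
Terminal payoffs (K − S): max(-4.5, 0) = 0, max(15.75, 0) = 15.75
Node 0 (S = 45): V_0 = 1/1.03·[0.8444·0.0000 + 0.1556·15.7500] = 2.3786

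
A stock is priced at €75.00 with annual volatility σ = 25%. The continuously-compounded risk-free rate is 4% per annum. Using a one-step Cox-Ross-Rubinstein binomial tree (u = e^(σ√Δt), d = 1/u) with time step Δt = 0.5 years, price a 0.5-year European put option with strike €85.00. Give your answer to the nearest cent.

CRR parameters: u = e^(σ√Δt) = e^(0.25·√0.5) = 1.1934, d = 1/u = 0.8380
Per-period rate: rΔt = 0.04·0.5 = 0.02, so R = e^0.02 = 1.0202
Risk-neutral probability p = (e^0.02 − 0.8380)/(1.1934 − 0.8380) = 0.1822/0.3554 = 0.5128
Terminal stock prices: S_u = 89.5, S_d = 62.85
Terminal payoffs (K − S): max(-4.502, 0) = 0, max(22.15, 0) = 22.15
Node 0 (S = 75): V_0 = e^(−0.02)·[0.5128·0.0000 + 0.4872·22.1525] = 10.5798

€10.58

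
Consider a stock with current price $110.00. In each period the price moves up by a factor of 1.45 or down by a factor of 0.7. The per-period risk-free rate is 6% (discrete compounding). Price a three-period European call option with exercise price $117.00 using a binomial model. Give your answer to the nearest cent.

$33.82

Risk-neutral probability p = (1 + 0.06 − 0.7)/(1.45 − 0.7) = 0.3600/0.7500 = 0.4800
Terminal stock prices: S_uuu = 335.3, S_uud = 161.9, S_udd = 78.15, S_ddd = 37.73
Terminal payoffs (S − K): max(218.3, 0) = 218.3, max(44.89, 0) = 44.89, max(-38.85, 0) = 0, max(-79.27, 0) = 0
Node uu (S = 231.3): V_uu = 1/1.06·[0.4800·218.3487 + 0.5200·44.8925] = 120.8976
Node ud (S = 111.6): V_ud = 1/1.06·[0.4800·44.8925 + 0.5200·0.0000] = 20.3287
Node dd (S = 53.9): V_dd = 1/1.06·[0.4800·0.0000 + 0.5200·0.0000] = 0.0000
Node u (S = 159.5): V_u = 1/1.06·[0.4800·120.8976 + 0.5200·20.3287] = 64.7187
Node d (S = 77): V_d = 1/1.06·[0.4800·20.3287 + 0.5200·0.0000] = 9.2054
Node 0 (S = 110): V_0 = 1/1.06·[0.4800·64.7187 + 0.5200·9.2054] = 33.8224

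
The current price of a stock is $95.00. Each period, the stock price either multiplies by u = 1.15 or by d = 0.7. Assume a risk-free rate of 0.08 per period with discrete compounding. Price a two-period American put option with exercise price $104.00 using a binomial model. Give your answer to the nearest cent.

Risk-neutral probability p = (1 + 0.08 − 0.7)/(1.15 − 0.7) = 0.3800/0.4500 = 0.8444
Terminal stock prices: S_uu = 125.6, S_ud = 76.47, S_dd = 46.55
Terminal payoffs (K − S): max(-21.64, 0) = 0, max(27.53, 0) = 27.53, max(57.45, 0) = 57.45
Node u (S = 109.2): continuation = 1/1.08·[0.8444·0.0000 + 0.1556·27.5250] = 3.9645; exercise value = 0.0000 ≤ continuation, so V_u = 3.9645
Node d (S = 66.5): continuation = 1/1.08·[0.8444·27.5250 + 0.1556·57.4500] = 29.7963; exercise value = 37.5000 > continuation, so V_d = 37.5000 (exercise)
Node 0 (S = 95): continuation = 1/1.08·[0.8444·3.9645 + 0.1556·37.5000] = 8.5011; exercise value = 9.0000 > continuation, so V_0 = 9.0000 (exercise)

$9.00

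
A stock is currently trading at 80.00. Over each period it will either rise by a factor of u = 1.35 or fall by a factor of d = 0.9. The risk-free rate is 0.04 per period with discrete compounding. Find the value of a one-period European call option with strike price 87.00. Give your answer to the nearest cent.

6.28

Risk-neutral probability p = (1 + 0.04 − 0.9)/(1.35 − 0.9) = 0.1400/0.4500 = 0.3111
Terminal stock prices: S_u = 108, S_d = 72
Terminal payoffs (S − K): max(21, 0) = 21, max(-15, 0) = 0
Node 0 (S = 80): V_0 = 1/1.04·[0.3111·21.0000 + 0.6889·0.0000] = 6.2821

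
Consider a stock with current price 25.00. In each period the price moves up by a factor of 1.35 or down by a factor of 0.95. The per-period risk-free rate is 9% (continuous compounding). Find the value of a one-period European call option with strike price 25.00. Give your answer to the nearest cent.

Risk-neutral probability p = (e^0.09 − 0.95)/(1.35 − 0.95) = 0.1442/0.4000 = 0.3604
Terminal stock prices: S_u = 33.75, S_d = 23.75
Terminal payoffs (S − K): max(8.75, 0) = 8.75, max(-1.25, 0) = 0
Node 0 (S = 25): V_0 = e^(−0.09)·[0.3604·8.7500 + 0.6396·0.0000] = 2.8824

2.88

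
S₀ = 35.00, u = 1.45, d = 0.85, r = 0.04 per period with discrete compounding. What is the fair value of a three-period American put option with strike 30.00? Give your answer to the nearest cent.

2.41

Risk-neutral probability p = (1 + 0.04 − 0.85)/(1.45 − 0.85) = 0.1900/0.6000 = 0.3167
Terminal stock prices: S_uuu = 106.7, S_uud = 62.55, S_udd = 36.67, S_ddd = 21.49
Terminal payoffs (K − S): max(-76.7, 0) = 0, max(-32.55, 0) = 0, max(-6.667, 0) = 0, max(8.506, 0) = 8.506
Node uu (S = 73.59): continuation = 1/1.04·[0.3167·0.0000 + 0.6833·0.0000] = 0.0000; exercise value = 0.0000 ≤ continuation, so V_uu = 0.0000
Node ud (S = 43.14): continuation = 1/1.04·[0.3167·0.0000 + 0.6833·0.0000] = 0.0000; exercise value = 0.0000 ≤ continuation, so V_ud = 0.0000
Node dd (S = 25.29): continuation = 1/1.04·[0.3167·0.0000 + 0.6833·8.5056] = 5.5886; exercise value = 4.7125 ≤ continuation, so V_dd = 5.5886
Node u (S = 50.75): continuation = 1/1.04·[0.3167·0.0000 + 0.6833·0.0000] = 0.0000; exercise value = 0.0000 ≤ continuation, so V_u = 0.0000
Node d (S = 29.75): continuation = 1/1.04·[0.3167·0.0000 + 0.6833·5.5886] = 3.6720; exercise value = 0.2500 ≤ continuation, so V_d = 3.6720
Node 0 (S = 35): continuation = 1/1.04·[0.3167·0.0000 + 0.6833·3.6720] = 2.4127; exercise value = 0.0000 ≤ continuation, so V_0 = 2.4127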